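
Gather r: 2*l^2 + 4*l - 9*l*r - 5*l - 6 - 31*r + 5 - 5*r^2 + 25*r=2*l^2 - l - 5*r^2 + r*(-9*l - 6) - 1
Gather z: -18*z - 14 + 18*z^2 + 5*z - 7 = 18*z^2 - 13*z - 21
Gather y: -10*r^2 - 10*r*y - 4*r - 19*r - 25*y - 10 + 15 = -10*r^2 - 23*r + y*(-10*r - 25) + 5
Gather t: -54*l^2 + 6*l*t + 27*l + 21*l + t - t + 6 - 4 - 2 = -54*l^2 + 6*l*t + 48*l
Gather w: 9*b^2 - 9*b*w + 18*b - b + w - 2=9*b^2 + 17*b + w*(1 - 9*b) - 2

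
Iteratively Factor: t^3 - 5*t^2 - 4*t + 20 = (t + 2)*(t^2 - 7*t + 10) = (t - 5)*(t + 2)*(t - 2)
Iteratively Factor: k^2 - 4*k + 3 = (k - 1)*(k - 3)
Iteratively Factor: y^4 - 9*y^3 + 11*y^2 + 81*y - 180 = (y - 5)*(y^3 - 4*y^2 - 9*y + 36) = (y - 5)*(y + 3)*(y^2 - 7*y + 12) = (y - 5)*(y - 4)*(y + 3)*(y - 3)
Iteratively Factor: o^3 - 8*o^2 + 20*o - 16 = (o - 2)*(o^2 - 6*o + 8) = (o - 2)^2*(o - 4)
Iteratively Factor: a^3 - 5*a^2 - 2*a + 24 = (a - 4)*(a^2 - a - 6) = (a - 4)*(a - 3)*(a + 2)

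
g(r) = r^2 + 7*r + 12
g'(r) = 2*r + 7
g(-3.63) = -0.23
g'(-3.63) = -0.26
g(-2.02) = 1.94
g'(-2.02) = 2.96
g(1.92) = 29.13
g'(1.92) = 10.84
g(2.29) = 33.27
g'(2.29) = 11.58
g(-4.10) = 0.11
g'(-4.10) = -1.20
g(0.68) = 17.22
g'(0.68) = 8.36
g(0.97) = 19.73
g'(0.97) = 8.94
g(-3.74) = -0.19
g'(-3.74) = -0.48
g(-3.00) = 0.00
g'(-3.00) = 1.00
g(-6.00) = 6.00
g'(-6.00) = -5.00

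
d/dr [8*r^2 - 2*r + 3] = 16*r - 2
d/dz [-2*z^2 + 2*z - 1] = 2 - 4*z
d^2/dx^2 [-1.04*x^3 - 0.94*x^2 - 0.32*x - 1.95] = -6.24*x - 1.88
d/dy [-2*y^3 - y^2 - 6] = 2*y*(-3*y - 1)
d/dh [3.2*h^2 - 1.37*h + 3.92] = 6.4*h - 1.37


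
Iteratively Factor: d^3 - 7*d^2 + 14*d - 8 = (d - 2)*(d^2 - 5*d + 4) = (d - 4)*(d - 2)*(d - 1)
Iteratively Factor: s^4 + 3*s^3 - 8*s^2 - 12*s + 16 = (s - 2)*(s^3 + 5*s^2 + 2*s - 8) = (s - 2)*(s + 4)*(s^2 + s - 2) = (s - 2)*(s - 1)*(s + 4)*(s + 2)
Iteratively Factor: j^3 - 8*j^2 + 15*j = (j - 5)*(j^2 - 3*j) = (j - 5)*(j - 3)*(j)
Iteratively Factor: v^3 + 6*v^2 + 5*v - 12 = (v + 3)*(v^2 + 3*v - 4) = (v + 3)*(v + 4)*(v - 1)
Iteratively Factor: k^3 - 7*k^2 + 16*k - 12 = (k - 2)*(k^2 - 5*k + 6) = (k - 2)^2*(k - 3)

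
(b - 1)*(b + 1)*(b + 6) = b^3 + 6*b^2 - b - 6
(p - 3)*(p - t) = p^2 - p*t - 3*p + 3*t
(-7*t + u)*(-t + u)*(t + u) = 7*t^3 - t^2*u - 7*t*u^2 + u^3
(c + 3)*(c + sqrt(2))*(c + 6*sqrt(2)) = c^3 + 3*c^2 + 7*sqrt(2)*c^2 + 12*c + 21*sqrt(2)*c + 36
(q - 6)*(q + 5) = q^2 - q - 30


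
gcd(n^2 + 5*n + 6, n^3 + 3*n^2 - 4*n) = 1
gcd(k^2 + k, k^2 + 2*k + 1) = k + 1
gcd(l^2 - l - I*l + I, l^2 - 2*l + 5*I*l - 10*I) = 1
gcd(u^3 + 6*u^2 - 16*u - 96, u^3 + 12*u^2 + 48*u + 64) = u + 4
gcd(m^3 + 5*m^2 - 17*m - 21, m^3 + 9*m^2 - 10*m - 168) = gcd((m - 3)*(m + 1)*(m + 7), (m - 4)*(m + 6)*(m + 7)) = m + 7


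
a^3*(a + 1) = a^4 + a^3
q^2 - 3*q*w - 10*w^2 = (q - 5*w)*(q + 2*w)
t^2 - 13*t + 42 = (t - 7)*(t - 6)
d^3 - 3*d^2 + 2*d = d*(d - 2)*(d - 1)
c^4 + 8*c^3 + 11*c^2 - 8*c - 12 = (c - 1)*(c + 1)*(c + 2)*(c + 6)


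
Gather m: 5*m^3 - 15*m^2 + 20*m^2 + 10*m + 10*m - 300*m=5*m^3 + 5*m^2 - 280*m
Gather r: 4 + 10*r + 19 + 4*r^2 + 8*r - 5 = 4*r^2 + 18*r + 18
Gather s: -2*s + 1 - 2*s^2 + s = -2*s^2 - s + 1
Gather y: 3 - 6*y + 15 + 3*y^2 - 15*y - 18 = 3*y^2 - 21*y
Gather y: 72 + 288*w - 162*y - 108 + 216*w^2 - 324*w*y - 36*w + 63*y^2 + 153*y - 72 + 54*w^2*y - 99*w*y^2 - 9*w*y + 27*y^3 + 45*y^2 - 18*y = 216*w^2 + 252*w + 27*y^3 + y^2*(108 - 99*w) + y*(54*w^2 - 333*w - 27) - 108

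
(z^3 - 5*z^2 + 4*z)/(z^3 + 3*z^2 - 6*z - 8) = z*(z^2 - 5*z + 4)/(z^3 + 3*z^2 - 6*z - 8)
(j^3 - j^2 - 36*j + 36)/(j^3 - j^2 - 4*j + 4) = (j^2 - 36)/(j^2 - 4)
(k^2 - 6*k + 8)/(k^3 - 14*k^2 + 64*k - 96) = (k - 2)/(k^2 - 10*k + 24)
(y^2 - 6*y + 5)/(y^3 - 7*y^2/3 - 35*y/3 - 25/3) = 3*(y - 1)/(3*y^2 + 8*y + 5)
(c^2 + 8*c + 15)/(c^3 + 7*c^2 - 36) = (c + 5)/(c^2 + 4*c - 12)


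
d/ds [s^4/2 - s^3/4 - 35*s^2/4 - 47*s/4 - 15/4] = 2*s^3 - 3*s^2/4 - 35*s/2 - 47/4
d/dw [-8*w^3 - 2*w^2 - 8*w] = -24*w^2 - 4*w - 8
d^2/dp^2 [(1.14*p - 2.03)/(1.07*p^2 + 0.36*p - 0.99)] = ((3.5234 - 7.3188*p)*(1.07*p^2 + 0.36*p - 0.99) + (1.14*p - 2.03)*(2.14*p + 0.36)*(4.28*p + 0.72))/(1.07*p^2 + 0.36*p - 0.99)^3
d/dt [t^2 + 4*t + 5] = 2*t + 4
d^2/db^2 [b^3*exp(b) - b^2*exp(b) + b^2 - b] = b^3*exp(b) + 5*b^2*exp(b) + 2*b*exp(b) - 2*exp(b) + 2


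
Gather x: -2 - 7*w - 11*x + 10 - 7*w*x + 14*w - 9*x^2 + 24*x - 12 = 7*w - 9*x^2 + x*(13 - 7*w) - 4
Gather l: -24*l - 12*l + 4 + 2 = 6 - 36*l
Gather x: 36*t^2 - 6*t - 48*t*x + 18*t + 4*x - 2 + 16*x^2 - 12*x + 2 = 36*t^2 + 12*t + 16*x^2 + x*(-48*t - 8)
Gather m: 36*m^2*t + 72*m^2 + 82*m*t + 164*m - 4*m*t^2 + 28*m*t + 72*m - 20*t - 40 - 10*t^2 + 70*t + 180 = m^2*(36*t + 72) + m*(-4*t^2 + 110*t + 236) - 10*t^2 + 50*t + 140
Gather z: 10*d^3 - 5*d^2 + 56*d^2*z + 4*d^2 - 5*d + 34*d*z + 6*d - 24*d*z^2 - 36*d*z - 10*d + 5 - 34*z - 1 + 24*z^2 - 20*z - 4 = 10*d^3 - d^2 - 9*d + z^2*(24 - 24*d) + z*(56*d^2 - 2*d - 54)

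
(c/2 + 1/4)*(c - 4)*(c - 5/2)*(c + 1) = c^4/2 - 5*c^3/2 + 3*c^2/8 + 47*c/8 + 5/2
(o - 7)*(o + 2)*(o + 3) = o^3 - 2*o^2 - 29*o - 42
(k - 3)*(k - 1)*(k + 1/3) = k^3 - 11*k^2/3 + 5*k/3 + 1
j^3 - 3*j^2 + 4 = (j - 2)^2*(j + 1)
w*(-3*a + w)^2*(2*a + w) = 18*a^3*w - 3*a^2*w^2 - 4*a*w^3 + w^4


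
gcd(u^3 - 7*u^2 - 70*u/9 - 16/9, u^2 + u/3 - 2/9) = u + 2/3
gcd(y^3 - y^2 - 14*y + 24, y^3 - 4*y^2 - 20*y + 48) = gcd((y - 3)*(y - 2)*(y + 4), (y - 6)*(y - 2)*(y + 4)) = y^2 + 2*y - 8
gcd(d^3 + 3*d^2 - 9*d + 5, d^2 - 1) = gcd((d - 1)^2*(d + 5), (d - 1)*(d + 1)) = d - 1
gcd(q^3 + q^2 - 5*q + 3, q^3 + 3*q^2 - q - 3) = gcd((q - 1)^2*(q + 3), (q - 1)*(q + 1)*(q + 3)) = q^2 + 2*q - 3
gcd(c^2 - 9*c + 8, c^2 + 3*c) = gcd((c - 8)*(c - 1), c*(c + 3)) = 1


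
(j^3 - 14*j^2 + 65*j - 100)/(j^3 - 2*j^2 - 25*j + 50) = (j^2 - 9*j + 20)/(j^2 + 3*j - 10)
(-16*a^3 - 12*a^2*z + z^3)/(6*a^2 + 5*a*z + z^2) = (-8*a^2 - 2*a*z + z^2)/(3*a + z)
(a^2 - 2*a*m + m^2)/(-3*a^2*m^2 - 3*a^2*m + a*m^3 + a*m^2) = (-a^2 + 2*a*m - m^2)/(a*m*(3*a*m + 3*a - m^2 - m))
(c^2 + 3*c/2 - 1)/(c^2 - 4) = (c - 1/2)/(c - 2)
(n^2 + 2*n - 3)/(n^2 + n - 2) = (n + 3)/(n + 2)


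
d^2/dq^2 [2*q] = 0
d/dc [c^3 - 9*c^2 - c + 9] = 3*c^2 - 18*c - 1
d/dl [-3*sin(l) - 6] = -3*cos(l)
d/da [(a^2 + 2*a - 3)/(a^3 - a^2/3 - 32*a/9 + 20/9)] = 9*(-9*a^4 - 36*a^3 + 55*a^2 + 22*a - 56)/(81*a^6 - 54*a^5 - 567*a^4 + 552*a^3 + 904*a^2 - 1280*a + 400)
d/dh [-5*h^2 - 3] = -10*h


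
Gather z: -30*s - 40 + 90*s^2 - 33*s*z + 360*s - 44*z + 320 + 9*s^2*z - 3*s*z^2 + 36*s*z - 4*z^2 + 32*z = 90*s^2 + 330*s + z^2*(-3*s - 4) + z*(9*s^2 + 3*s - 12) + 280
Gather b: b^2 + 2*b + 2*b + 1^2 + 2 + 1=b^2 + 4*b + 4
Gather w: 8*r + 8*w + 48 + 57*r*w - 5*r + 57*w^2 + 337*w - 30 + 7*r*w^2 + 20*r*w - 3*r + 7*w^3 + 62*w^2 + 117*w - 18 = 7*w^3 + w^2*(7*r + 119) + w*(77*r + 462)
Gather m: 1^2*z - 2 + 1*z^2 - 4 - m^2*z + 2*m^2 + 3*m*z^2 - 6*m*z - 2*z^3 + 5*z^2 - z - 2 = m^2*(2 - z) + m*(3*z^2 - 6*z) - 2*z^3 + 6*z^2 - 8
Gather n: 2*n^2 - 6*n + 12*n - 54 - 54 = 2*n^2 + 6*n - 108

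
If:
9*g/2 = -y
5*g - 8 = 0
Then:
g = 8/5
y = -36/5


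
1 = 1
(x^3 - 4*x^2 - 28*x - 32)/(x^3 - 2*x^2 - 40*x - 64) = (x + 2)/(x + 4)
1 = 1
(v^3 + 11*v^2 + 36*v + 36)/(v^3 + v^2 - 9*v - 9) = (v^2 + 8*v + 12)/(v^2 - 2*v - 3)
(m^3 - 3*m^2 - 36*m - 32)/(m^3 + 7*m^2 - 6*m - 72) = (m^2 - 7*m - 8)/(m^2 + 3*m - 18)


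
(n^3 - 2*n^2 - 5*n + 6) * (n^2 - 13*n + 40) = n^5 - 15*n^4 + 61*n^3 - 9*n^2 - 278*n + 240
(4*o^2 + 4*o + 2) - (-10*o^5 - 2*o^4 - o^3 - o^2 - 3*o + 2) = 10*o^5 + 2*o^4 + o^3 + 5*o^2 + 7*o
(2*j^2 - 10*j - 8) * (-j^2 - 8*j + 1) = -2*j^4 - 6*j^3 + 90*j^2 + 54*j - 8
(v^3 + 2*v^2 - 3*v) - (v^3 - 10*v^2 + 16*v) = 12*v^2 - 19*v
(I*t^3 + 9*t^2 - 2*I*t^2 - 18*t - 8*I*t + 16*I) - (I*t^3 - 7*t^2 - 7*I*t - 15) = 16*t^2 - 2*I*t^2 - 18*t - I*t + 15 + 16*I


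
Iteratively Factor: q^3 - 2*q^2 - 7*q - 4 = (q + 1)*(q^2 - 3*q - 4) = (q + 1)^2*(q - 4)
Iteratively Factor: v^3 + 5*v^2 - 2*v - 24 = (v + 3)*(v^2 + 2*v - 8) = (v - 2)*(v + 3)*(v + 4)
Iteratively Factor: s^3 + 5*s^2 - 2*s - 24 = (s + 4)*(s^2 + s - 6) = (s - 2)*(s + 4)*(s + 3)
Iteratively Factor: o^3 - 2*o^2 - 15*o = (o)*(o^2 - 2*o - 15) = o*(o + 3)*(o - 5)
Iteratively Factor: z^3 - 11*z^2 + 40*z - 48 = (z - 4)*(z^2 - 7*z + 12) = (z - 4)^2*(z - 3)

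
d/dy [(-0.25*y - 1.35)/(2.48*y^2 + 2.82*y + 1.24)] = (0.62*y^2 + 6.696*y + 3.497)/(6.1504*y^4 + 13.9872*y^3 + 14.1028*y^2 + 6.9936*y + 1.5376)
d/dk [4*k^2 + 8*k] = 8*k + 8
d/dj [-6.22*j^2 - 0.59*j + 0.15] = -12.44*j - 0.59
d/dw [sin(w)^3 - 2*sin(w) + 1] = -3*cos(w)^3 + cos(w)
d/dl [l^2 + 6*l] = 2*l + 6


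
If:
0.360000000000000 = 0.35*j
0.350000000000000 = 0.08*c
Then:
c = 4.38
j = 1.03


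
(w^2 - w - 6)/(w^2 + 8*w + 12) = (w - 3)/(w + 6)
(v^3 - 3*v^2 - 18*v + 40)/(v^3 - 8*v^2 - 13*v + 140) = (v - 2)/(v - 7)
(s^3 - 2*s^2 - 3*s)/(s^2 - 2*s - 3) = s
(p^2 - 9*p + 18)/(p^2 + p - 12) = (p - 6)/(p + 4)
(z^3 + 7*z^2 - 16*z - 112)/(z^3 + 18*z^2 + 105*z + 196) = (z - 4)/(z + 7)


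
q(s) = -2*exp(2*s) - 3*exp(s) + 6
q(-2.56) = 5.76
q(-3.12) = 5.86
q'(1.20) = -54.05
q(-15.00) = 6.00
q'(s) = -4*exp(2*s) - 3*exp(s) = (-4*exp(s) - 3)*exp(s)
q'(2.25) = -388.53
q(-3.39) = 5.90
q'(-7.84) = -0.00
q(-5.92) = 5.99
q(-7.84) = 6.00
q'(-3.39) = -0.11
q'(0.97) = -35.75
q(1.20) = -26.01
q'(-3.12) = -0.14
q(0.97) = -15.83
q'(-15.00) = 0.00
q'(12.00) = -105956976783.75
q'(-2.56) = -0.26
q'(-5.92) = -0.01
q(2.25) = -202.50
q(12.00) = -52978732518.06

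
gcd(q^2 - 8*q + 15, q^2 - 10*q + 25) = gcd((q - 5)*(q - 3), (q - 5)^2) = q - 5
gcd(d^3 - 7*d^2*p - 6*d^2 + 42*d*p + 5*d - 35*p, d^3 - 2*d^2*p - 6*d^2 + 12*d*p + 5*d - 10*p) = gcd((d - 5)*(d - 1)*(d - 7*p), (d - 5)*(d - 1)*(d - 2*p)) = d^2 - 6*d + 5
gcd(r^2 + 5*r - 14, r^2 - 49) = r + 7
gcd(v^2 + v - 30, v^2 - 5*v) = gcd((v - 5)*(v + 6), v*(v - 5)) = v - 5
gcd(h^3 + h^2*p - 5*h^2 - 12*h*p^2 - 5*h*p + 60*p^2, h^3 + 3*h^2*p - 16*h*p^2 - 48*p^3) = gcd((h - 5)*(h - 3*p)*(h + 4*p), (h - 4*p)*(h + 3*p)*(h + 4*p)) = h + 4*p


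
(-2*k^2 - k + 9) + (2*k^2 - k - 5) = 4 - 2*k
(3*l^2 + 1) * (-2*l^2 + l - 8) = -6*l^4 + 3*l^3 - 26*l^2 + l - 8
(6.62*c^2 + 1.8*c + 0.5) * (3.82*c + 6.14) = 25.2884*c^3 + 47.5228*c^2 + 12.962*c + 3.07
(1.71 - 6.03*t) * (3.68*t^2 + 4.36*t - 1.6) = -22.1904*t^3 - 19.998*t^2 + 17.1036*t - 2.736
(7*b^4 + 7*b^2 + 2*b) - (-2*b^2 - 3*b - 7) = 7*b^4 + 9*b^2 + 5*b + 7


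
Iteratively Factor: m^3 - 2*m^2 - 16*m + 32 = (m - 2)*(m^2 - 16) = (m - 2)*(m + 4)*(m - 4)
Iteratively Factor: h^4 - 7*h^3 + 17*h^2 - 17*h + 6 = (h - 1)*(h^3 - 6*h^2 + 11*h - 6) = (h - 1)^2*(h^2 - 5*h + 6) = (h - 2)*(h - 1)^2*(h - 3)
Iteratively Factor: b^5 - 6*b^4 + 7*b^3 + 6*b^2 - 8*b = (b + 1)*(b^4 - 7*b^3 + 14*b^2 - 8*b) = (b - 1)*(b + 1)*(b^3 - 6*b^2 + 8*b) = (b - 2)*(b - 1)*(b + 1)*(b^2 - 4*b) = b*(b - 2)*(b - 1)*(b + 1)*(b - 4)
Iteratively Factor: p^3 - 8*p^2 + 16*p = (p)*(p^2 - 8*p + 16) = p*(p - 4)*(p - 4)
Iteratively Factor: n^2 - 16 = (n + 4)*(n - 4)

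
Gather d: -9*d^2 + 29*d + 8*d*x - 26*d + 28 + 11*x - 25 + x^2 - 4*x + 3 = -9*d^2 + d*(8*x + 3) + x^2 + 7*x + 6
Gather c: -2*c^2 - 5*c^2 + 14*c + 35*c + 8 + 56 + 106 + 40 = -7*c^2 + 49*c + 210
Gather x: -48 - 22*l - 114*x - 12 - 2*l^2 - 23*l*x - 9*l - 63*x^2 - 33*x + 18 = -2*l^2 - 31*l - 63*x^2 + x*(-23*l - 147) - 42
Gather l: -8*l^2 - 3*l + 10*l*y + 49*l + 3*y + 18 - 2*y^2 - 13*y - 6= -8*l^2 + l*(10*y + 46) - 2*y^2 - 10*y + 12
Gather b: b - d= b - d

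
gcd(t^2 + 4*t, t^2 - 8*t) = t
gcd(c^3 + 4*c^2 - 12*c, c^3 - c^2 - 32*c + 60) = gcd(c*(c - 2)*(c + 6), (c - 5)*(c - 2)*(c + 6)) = c^2 + 4*c - 12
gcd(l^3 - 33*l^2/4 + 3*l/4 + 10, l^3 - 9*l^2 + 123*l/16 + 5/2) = l^2 - 37*l/4 + 10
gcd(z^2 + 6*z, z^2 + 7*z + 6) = z + 6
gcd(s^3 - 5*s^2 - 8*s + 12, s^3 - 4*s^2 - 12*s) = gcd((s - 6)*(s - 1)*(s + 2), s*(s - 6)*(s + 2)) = s^2 - 4*s - 12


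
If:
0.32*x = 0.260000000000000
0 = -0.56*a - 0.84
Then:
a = -1.50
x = 0.81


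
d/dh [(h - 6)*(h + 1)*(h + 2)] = 3*h^2 - 6*h - 16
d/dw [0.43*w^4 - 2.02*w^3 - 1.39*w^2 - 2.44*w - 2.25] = 1.72*w^3 - 6.06*w^2 - 2.78*w - 2.44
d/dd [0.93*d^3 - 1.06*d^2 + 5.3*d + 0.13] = 2.79*d^2 - 2.12*d + 5.3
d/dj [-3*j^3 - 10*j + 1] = -9*j^2 - 10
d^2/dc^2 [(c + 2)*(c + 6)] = 2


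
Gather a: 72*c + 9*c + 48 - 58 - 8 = 81*c - 18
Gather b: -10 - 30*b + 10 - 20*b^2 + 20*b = -20*b^2 - 10*b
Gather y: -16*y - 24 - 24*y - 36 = -40*y - 60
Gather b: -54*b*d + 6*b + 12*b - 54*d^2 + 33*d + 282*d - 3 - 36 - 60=b*(18 - 54*d) - 54*d^2 + 315*d - 99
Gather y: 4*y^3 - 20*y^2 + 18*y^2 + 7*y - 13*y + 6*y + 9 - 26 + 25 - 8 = 4*y^3 - 2*y^2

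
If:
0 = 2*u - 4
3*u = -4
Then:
No Solution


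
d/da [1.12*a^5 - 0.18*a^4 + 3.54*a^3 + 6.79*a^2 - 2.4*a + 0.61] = 5.6*a^4 - 0.72*a^3 + 10.62*a^2 + 13.58*a - 2.4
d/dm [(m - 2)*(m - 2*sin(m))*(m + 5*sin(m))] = (2 - m)*(m + 5*sin(m))*(2*cos(m) - 1) + (m - 2)*(m - 2*sin(m))*(5*cos(m) + 1) + (m - 2*sin(m))*(m + 5*sin(m))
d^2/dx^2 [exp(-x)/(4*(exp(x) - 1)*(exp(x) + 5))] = (9*exp(4*x) + 44*exp(3*x) + 54*exp(2*x) - 60*exp(x) + 25)*exp(-x)/(4*(exp(6*x) + 12*exp(5*x) + 33*exp(4*x) - 56*exp(3*x) - 165*exp(2*x) + 300*exp(x) - 125))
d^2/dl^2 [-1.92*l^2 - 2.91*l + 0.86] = -3.84000000000000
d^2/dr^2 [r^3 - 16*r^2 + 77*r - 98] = 6*r - 32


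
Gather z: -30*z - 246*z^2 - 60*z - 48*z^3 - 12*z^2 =-48*z^3 - 258*z^2 - 90*z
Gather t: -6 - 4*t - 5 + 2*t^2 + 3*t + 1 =2*t^2 - t - 10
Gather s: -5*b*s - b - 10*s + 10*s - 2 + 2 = -5*b*s - b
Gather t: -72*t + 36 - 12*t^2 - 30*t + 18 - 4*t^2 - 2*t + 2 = -16*t^2 - 104*t + 56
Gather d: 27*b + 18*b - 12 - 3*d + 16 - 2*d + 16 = 45*b - 5*d + 20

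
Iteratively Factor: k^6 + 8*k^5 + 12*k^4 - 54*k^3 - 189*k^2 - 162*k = (k + 3)*(k^5 + 5*k^4 - 3*k^3 - 45*k^2 - 54*k) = (k - 3)*(k + 3)*(k^4 + 8*k^3 + 21*k^2 + 18*k) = k*(k - 3)*(k + 3)*(k^3 + 8*k^2 + 21*k + 18) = k*(k - 3)*(k + 3)^2*(k^2 + 5*k + 6) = k*(k - 3)*(k + 3)^3*(k + 2)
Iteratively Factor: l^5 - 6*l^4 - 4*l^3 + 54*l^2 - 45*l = (l + 3)*(l^4 - 9*l^3 + 23*l^2 - 15*l) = (l - 1)*(l + 3)*(l^3 - 8*l^2 + 15*l) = l*(l - 1)*(l + 3)*(l^2 - 8*l + 15) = l*(l - 3)*(l - 1)*(l + 3)*(l - 5)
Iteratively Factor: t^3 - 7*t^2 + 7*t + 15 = (t - 5)*(t^2 - 2*t - 3) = (t - 5)*(t + 1)*(t - 3)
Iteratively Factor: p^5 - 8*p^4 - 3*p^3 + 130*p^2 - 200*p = (p)*(p^4 - 8*p^3 - 3*p^2 + 130*p - 200) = p*(p - 5)*(p^3 - 3*p^2 - 18*p + 40) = p*(p - 5)*(p - 2)*(p^2 - p - 20) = p*(p - 5)*(p - 2)*(p + 4)*(p - 5)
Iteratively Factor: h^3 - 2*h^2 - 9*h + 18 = (h - 3)*(h^2 + h - 6) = (h - 3)*(h + 3)*(h - 2)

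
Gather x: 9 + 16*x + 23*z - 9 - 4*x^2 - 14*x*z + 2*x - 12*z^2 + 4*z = -4*x^2 + x*(18 - 14*z) - 12*z^2 + 27*z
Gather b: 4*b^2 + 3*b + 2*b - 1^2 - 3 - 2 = 4*b^2 + 5*b - 6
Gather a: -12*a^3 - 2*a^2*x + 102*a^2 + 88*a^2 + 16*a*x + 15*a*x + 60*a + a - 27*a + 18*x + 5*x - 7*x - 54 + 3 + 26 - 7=-12*a^3 + a^2*(190 - 2*x) + a*(31*x + 34) + 16*x - 32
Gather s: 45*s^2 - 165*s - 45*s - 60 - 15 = 45*s^2 - 210*s - 75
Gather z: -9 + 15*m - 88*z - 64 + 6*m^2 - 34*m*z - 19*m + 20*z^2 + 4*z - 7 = 6*m^2 - 4*m + 20*z^2 + z*(-34*m - 84) - 80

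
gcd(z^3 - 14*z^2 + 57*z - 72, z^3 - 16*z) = 1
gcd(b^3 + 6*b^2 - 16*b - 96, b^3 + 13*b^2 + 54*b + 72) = b^2 + 10*b + 24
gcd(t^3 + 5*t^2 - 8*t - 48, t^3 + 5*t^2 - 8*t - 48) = t^3 + 5*t^2 - 8*t - 48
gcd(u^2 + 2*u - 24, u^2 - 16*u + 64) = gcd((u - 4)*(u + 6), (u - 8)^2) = 1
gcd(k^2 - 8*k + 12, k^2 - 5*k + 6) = k - 2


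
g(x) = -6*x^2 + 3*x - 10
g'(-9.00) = 111.00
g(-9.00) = -523.00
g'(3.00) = -33.00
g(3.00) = -55.00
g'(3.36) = -37.32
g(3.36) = -67.66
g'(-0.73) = 11.76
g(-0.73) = -15.39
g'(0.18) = 0.84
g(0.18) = -9.65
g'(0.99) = -8.88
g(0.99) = -12.91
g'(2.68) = -29.16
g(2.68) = -45.05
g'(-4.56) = 57.72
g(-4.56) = -148.44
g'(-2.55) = 33.60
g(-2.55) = -56.66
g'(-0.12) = 4.44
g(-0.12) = -10.45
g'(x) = 3 - 12*x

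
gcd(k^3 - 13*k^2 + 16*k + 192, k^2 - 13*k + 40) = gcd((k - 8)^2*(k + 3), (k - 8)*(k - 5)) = k - 8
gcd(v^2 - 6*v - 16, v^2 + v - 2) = v + 2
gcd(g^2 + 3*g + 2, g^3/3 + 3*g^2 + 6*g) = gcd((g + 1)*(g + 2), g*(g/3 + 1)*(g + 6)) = 1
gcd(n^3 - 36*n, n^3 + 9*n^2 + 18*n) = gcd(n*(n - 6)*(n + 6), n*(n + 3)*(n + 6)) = n^2 + 6*n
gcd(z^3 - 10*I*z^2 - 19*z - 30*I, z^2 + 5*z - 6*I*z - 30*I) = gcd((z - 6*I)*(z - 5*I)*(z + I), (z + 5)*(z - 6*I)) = z - 6*I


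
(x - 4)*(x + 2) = x^2 - 2*x - 8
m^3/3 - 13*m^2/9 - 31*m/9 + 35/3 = (m/3 + 1)*(m - 5)*(m - 7/3)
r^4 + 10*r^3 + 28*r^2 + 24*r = r*(r + 2)^2*(r + 6)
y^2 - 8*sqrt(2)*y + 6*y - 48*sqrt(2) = (y + 6)*(y - 8*sqrt(2))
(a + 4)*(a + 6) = a^2 + 10*a + 24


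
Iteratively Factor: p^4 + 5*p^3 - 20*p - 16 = (p + 1)*(p^3 + 4*p^2 - 4*p - 16) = (p + 1)*(p + 4)*(p^2 - 4) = (p - 2)*(p + 1)*(p + 4)*(p + 2)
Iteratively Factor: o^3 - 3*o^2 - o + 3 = (o - 3)*(o^2 - 1) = (o - 3)*(o - 1)*(o + 1)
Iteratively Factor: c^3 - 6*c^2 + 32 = (c - 4)*(c^2 - 2*c - 8) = (c - 4)*(c + 2)*(c - 4)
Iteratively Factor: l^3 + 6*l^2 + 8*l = (l + 4)*(l^2 + 2*l) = l*(l + 4)*(l + 2)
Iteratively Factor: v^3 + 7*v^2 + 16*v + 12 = (v + 2)*(v^2 + 5*v + 6) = (v + 2)^2*(v + 3)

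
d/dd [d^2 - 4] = 2*d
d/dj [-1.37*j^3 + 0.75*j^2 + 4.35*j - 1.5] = -4.11*j^2 + 1.5*j + 4.35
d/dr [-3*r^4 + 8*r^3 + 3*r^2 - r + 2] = -12*r^3 + 24*r^2 + 6*r - 1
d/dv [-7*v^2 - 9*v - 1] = -14*v - 9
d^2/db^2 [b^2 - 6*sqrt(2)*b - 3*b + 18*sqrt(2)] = 2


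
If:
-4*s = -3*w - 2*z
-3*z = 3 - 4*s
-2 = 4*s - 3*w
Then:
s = 0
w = 2/3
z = -1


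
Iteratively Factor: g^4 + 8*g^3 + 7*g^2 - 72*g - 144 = (g + 3)*(g^3 + 5*g^2 - 8*g - 48) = (g + 3)*(g + 4)*(g^2 + g - 12) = (g - 3)*(g + 3)*(g + 4)*(g + 4)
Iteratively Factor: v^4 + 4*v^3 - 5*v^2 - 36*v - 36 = (v + 2)*(v^3 + 2*v^2 - 9*v - 18) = (v + 2)*(v + 3)*(v^2 - v - 6) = (v + 2)^2*(v + 3)*(v - 3)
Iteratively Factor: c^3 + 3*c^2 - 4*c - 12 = (c + 2)*(c^2 + c - 6) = (c + 2)*(c + 3)*(c - 2)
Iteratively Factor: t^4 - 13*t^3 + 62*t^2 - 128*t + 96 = (t - 4)*(t^3 - 9*t^2 + 26*t - 24) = (t - 4)^2*(t^2 - 5*t + 6) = (t - 4)^2*(t - 3)*(t - 2)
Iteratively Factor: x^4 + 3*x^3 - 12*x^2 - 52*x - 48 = (x + 2)*(x^3 + x^2 - 14*x - 24) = (x - 4)*(x + 2)*(x^2 + 5*x + 6) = (x - 4)*(x + 2)*(x + 3)*(x + 2)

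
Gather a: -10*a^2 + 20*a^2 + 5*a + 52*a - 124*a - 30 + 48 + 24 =10*a^2 - 67*a + 42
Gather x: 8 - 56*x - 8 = -56*x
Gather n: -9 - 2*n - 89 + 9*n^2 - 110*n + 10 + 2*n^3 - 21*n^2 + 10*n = 2*n^3 - 12*n^2 - 102*n - 88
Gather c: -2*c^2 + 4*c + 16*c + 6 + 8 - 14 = -2*c^2 + 20*c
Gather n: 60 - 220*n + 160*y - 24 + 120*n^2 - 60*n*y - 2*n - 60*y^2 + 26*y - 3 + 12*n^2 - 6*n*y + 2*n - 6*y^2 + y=132*n^2 + n*(-66*y - 220) - 66*y^2 + 187*y + 33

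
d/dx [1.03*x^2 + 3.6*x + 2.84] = 2.06*x + 3.6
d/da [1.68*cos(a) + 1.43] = -1.68*sin(a)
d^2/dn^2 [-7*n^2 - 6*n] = -14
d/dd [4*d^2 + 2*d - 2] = 8*d + 2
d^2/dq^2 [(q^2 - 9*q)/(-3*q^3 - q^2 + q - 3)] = 2*(-9*q^6 + 243*q^5 + 72*q^4 + 98*q^3 - 477*q^2 - 81*q + 18)/(27*q^9 + 27*q^8 - 18*q^7 + 64*q^6 + 60*q^5 - 42*q^4 + 62*q^3 + 36*q^2 - 27*q + 27)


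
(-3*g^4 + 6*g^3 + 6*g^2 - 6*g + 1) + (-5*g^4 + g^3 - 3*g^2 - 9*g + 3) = -8*g^4 + 7*g^3 + 3*g^2 - 15*g + 4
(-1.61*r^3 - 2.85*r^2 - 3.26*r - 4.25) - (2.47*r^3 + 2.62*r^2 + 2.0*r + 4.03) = -4.08*r^3 - 5.47*r^2 - 5.26*r - 8.28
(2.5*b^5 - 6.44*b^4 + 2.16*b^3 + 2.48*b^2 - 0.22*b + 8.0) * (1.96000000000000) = 4.9*b^5 - 12.6224*b^4 + 4.2336*b^3 + 4.8608*b^2 - 0.4312*b + 15.68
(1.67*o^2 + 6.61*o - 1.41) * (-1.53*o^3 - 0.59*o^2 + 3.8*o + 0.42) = -2.5551*o^5 - 11.0986*o^4 + 4.6034*o^3 + 26.6513*o^2 - 2.5818*o - 0.5922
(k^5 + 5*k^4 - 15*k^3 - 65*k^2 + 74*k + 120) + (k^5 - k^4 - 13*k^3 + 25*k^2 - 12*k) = 2*k^5 + 4*k^4 - 28*k^3 - 40*k^2 + 62*k + 120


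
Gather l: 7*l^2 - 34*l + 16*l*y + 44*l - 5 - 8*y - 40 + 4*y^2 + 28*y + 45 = 7*l^2 + l*(16*y + 10) + 4*y^2 + 20*y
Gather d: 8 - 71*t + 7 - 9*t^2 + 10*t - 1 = -9*t^2 - 61*t + 14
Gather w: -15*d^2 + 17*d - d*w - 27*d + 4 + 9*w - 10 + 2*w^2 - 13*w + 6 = -15*d^2 - 10*d + 2*w^2 + w*(-d - 4)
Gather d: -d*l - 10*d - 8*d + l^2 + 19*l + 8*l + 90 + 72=d*(-l - 18) + l^2 + 27*l + 162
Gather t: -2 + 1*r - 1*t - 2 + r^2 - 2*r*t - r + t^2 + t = r^2 - 2*r*t + t^2 - 4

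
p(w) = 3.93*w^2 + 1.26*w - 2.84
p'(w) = 7.86*w + 1.26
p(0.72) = 0.10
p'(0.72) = 6.92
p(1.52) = 8.16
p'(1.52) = 13.21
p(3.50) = 49.71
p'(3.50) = 28.77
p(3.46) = 48.57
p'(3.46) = 28.46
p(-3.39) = 38.05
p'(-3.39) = -25.39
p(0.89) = 1.39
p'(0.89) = 8.26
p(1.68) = 10.37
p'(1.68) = 14.46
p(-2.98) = 28.31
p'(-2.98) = -22.16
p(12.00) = 578.20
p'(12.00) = 95.58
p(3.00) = 36.31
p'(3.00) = 24.84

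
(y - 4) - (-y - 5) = 2*y + 1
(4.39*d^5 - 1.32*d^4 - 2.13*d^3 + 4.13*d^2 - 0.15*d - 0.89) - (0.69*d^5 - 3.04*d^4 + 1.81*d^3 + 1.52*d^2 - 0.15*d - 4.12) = 3.7*d^5 + 1.72*d^4 - 3.94*d^3 + 2.61*d^2 + 3.23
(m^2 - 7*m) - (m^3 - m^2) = -m^3 + 2*m^2 - 7*m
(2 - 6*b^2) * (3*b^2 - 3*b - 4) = -18*b^4 + 18*b^3 + 30*b^2 - 6*b - 8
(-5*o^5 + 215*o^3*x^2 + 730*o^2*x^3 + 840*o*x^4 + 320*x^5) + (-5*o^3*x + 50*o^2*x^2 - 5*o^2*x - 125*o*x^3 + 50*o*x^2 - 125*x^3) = -5*o^5 + 215*o^3*x^2 - 5*o^3*x + 730*o^2*x^3 + 50*o^2*x^2 - 5*o^2*x + 840*o*x^4 - 125*o*x^3 + 50*o*x^2 + 320*x^5 - 125*x^3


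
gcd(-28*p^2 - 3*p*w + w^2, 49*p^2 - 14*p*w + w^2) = 7*p - w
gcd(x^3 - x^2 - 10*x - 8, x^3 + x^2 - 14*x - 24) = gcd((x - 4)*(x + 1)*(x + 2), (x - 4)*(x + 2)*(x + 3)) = x^2 - 2*x - 8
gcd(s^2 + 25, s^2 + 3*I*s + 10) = s + 5*I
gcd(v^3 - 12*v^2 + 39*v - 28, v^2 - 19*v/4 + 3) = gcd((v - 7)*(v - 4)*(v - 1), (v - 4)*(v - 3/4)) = v - 4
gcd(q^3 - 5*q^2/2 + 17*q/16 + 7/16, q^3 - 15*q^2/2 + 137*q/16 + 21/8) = q^2 - 3*q/2 - 7/16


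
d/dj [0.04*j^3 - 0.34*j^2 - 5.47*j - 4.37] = 0.12*j^2 - 0.68*j - 5.47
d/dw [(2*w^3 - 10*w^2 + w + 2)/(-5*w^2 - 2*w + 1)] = (-10*w^4 - 8*w^3 + 31*w^2 + 5)/(25*w^4 + 20*w^3 - 6*w^2 - 4*w + 1)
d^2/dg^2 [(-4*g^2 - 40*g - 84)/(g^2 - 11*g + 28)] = 168*(-g^3 + g^2 + 73*g - 277)/(g^6 - 33*g^5 + 447*g^4 - 3179*g^3 + 12516*g^2 - 25872*g + 21952)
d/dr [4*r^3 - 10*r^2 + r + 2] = 12*r^2 - 20*r + 1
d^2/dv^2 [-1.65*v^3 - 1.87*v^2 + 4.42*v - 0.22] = -9.9*v - 3.74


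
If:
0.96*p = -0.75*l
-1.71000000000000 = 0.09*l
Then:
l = -19.00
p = 14.84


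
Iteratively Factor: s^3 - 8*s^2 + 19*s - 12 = (s - 3)*(s^2 - 5*s + 4) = (s - 3)*(s - 1)*(s - 4)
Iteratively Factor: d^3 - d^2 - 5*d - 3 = (d + 1)*(d^2 - 2*d - 3) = (d + 1)^2*(d - 3)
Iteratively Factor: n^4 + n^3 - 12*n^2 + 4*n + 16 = (n - 2)*(n^3 + 3*n^2 - 6*n - 8) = (n - 2)*(n + 1)*(n^2 + 2*n - 8) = (n - 2)*(n + 1)*(n + 4)*(n - 2)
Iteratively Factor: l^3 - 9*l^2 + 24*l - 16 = (l - 1)*(l^2 - 8*l + 16) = (l - 4)*(l - 1)*(l - 4)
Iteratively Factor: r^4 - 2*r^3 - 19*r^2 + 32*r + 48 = (r - 4)*(r^3 + 2*r^2 - 11*r - 12) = (r - 4)*(r + 1)*(r^2 + r - 12) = (r - 4)*(r - 3)*(r + 1)*(r + 4)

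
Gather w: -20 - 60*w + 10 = -60*w - 10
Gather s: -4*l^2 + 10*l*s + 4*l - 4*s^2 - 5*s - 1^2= -4*l^2 + 4*l - 4*s^2 + s*(10*l - 5) - 1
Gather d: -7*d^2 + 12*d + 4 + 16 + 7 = -7*d^2 + 12*d + 27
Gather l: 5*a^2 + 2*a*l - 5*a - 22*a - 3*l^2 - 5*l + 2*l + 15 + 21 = 5*a^2 - 27*a - 3*l^2 + l*(2*a - 3) + 36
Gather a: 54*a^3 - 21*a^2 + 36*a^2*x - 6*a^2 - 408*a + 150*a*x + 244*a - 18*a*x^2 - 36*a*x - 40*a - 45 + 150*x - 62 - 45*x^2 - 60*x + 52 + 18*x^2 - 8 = 54*a^3 + a^2*(36*x - 27) + a*(-18*x^2 + 114*x - 204) - 27*x^2 + 90*x - 63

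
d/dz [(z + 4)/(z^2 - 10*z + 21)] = (z^2 - 10*z - 2*(z - 5)*(z + 4) + 21)/(z^2 - 10*z + 21)^2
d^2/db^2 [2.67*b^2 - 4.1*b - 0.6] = 5.34000000000000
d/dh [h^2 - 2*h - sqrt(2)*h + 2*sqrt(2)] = 2*h - 2 - sqrt(2)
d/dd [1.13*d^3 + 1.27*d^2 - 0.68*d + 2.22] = 3.39*d^2 + 2.54*d - 0.68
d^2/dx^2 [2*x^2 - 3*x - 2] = 4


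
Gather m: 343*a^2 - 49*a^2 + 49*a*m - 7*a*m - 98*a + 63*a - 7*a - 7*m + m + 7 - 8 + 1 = 294*a^2 - 42*a + m*(42*a - 6)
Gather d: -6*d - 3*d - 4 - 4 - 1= -9*d - 9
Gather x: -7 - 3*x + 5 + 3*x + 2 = 0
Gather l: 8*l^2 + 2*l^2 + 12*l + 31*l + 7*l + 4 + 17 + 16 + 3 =10*l^2 + 50*l + 40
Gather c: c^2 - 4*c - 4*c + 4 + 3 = c^2 - 8*c + 7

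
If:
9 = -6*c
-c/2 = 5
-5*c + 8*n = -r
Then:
No Solution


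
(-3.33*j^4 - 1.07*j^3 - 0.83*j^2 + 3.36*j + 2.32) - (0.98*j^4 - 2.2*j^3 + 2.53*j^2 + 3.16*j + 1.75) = -4.31*j^4 + 1.13*j^3 - 3.36*j^2 + 0.2*j + 0.57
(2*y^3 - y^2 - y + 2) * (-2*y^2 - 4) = -4*y^5 + 2*y^4 - 6*y^3 + 4*y - 8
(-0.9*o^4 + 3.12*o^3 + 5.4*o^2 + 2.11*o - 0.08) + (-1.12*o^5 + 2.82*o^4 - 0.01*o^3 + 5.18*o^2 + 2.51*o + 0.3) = -1.12*o^5 + 1.92*o^4 + 3.11*o^3 + 10.58*o^2 + 4.62*o + 0.22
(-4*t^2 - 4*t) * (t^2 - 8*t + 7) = -4*t^4 + 28*t^3 + 4*t^2 - 28*t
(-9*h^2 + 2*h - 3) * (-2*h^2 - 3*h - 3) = 18*h^4 + 23*h^3 + 27*h^2 + 3*h + 9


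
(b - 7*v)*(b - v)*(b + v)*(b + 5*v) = b^4 - 2*b^3*v - 36*b^2*v^2 + 2*b*v^3 + 35*v^4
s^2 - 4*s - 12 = (s - 6)*(s + 2)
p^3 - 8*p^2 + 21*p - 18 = (p - 3)^2*(p - 2)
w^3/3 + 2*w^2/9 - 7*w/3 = w*(w/3 + 1)*(w - 7/3)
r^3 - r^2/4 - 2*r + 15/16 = (r - 5/4)*(r - 1/2)*(r + 3/2)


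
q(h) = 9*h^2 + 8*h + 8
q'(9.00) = 170.00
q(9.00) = 809.00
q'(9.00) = 170.00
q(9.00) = 809.00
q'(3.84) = 77.12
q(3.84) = 171.43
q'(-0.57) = -2.26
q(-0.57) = 6.36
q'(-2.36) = -34.48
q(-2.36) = 39.25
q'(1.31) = 31.58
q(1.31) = 33.92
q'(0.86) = 23.48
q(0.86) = 21.54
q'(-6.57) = -110.26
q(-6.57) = 343.92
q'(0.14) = 10.52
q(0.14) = 9.30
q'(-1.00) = -10.00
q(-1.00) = 9.00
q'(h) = 18*h + 8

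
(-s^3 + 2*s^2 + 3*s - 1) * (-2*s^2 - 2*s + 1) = 2*s^5 - 2*s^4 - 11*s^3 - 2*s^2 + 5*s - 1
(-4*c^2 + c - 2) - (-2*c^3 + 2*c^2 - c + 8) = 2*c^3 - 6*c^2 + 2*c - 10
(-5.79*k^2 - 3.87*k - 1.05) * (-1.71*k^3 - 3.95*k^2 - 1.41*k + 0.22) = 9.9009*k^5 + 29.4882*k^4 + 25.2459*k^3 + 8.3304*k^2 + 0.6291*k - 0.231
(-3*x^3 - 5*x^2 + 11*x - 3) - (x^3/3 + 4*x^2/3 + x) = -10*x^3/3 - 19*x^2/3 + 10*x - 3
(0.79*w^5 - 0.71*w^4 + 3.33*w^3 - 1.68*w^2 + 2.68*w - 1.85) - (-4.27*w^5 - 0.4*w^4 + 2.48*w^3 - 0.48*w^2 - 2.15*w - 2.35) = 5.06*w^5 - 0.31*w^4 + 0.85*w^3 - 1.2*w^2 + 4.83*w + 0.5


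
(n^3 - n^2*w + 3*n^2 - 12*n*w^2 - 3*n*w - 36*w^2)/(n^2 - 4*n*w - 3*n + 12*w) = (n^2 + 3*n*w + 3*n + 9*w)/(n - 3)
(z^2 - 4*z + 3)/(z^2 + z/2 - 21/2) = 2*(z - 1)/(2*z + 7)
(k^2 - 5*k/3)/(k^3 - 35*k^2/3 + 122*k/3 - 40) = k/(k^2 - 10*k + 24)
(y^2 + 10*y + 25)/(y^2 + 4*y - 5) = (y + 5)/(y - 1)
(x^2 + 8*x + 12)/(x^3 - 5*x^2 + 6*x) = (x^2 + 8*x + 12)/(x*(x^2 - 5*x + 6))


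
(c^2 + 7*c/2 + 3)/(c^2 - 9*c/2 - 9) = (c + 2)/(c - 6)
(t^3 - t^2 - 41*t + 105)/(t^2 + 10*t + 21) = (t^2 - 8*t + 15)/(t + 3)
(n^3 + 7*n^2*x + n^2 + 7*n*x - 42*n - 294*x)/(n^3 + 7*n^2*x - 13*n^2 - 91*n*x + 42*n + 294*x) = (n + 7)/(n - 7)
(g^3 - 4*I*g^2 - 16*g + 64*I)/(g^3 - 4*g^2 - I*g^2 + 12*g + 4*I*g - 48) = (g + 4)/(g + 3*I)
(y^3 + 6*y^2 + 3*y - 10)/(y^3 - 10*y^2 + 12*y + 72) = (y^2 + 4*y - 5)/(y^2 - 12*y + 36)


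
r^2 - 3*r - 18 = (r - 6)*(r + 3)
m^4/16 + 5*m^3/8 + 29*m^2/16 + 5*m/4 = m*(m/4 + 1/4)*(m/4 + 1)*(m + 5)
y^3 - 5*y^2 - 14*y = y*(y - 7)*(y + 2)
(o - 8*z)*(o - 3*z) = o^2 - 11*o*z + 24*z^2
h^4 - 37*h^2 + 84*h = h*(h - 4)*(h - 3)*(h + 7)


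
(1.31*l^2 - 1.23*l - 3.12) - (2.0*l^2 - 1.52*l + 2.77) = -0.69*l^2 + 0.29*l - 5.89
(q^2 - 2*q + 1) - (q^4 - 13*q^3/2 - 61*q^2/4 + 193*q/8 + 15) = -q^4 + 13*q^3/2 + 65*q^2/4 - 209*q/8 - 14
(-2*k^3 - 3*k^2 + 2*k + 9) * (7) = -14*k^3 - 21*k^2 + 14*k + 63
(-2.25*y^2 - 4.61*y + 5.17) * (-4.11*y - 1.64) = 9.2475*y^3 + 22.6371*y^2 - 13.6883*y - 8.4788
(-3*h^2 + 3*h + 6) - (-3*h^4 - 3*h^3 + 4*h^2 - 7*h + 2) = 3*h^4 + 3*h^3 - 7*h^2 + 10*h + 4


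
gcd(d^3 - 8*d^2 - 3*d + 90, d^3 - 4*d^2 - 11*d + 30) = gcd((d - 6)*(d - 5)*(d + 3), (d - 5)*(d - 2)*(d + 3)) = d^2 - 2*d - 15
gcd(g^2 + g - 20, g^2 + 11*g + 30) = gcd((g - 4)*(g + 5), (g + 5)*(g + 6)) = g + 5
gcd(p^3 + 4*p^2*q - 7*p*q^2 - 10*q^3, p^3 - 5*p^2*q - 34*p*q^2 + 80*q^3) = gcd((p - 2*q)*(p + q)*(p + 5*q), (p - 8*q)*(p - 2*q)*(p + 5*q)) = p^2 + 3*p*q - 10*q^2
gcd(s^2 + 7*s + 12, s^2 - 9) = s + 3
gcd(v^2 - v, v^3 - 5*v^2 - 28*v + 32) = v - 1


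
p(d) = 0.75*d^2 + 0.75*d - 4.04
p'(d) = 1.5*d + 0.75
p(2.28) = 1.57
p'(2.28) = 4.17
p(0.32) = -3.72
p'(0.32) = 1.23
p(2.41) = 2.12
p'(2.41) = 4.36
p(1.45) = -1.38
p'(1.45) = 2.92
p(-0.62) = -4.22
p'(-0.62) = -0.18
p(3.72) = 9.13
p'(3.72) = 6.33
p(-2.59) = -0.95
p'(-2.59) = -3.14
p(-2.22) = -2.01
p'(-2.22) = -2.58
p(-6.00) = 18.46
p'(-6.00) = -8.25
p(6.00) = 27.46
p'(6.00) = 9.75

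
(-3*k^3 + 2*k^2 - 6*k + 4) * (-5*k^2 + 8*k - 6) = 15*k^5 - 34*k^4 + 64*k^3 - 80*k^2 + 68*k - 24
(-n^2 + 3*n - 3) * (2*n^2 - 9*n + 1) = -2*n^4 + 15*n^3 - 34*n^2 + 30*n - 3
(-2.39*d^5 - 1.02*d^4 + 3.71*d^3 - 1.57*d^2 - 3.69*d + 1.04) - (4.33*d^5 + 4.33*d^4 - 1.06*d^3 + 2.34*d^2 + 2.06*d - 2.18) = -6.72*d^5 - 5.35*d^4 + 4.77*d^3 - 3.91*d^2 - 5.75*d + 3.22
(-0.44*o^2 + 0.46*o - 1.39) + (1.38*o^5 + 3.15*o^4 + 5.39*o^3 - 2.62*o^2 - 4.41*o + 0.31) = 1.38*o^5 + 3.15*o^4 + 5.39*o^3 - 3.06*o^2 - 3.95*o - 1.08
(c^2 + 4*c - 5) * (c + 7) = c^3 + 11*c^2 + 23*c - 35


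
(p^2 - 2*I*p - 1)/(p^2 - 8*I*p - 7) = (p - I)/(p - 7*I)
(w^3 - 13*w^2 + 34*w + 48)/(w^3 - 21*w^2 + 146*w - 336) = (w + 1)/(w - 7)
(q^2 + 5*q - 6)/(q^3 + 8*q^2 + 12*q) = (q - 1)/(q*(q + 2))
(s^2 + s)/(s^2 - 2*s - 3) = s/(s - 3)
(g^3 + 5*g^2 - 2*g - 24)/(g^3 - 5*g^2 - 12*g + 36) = (g + 4)/(g - 6)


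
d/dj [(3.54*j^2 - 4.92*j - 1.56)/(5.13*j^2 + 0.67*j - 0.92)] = (27.6114*j^2 + 9.492*j + 5.5716)/(26.3169*j^4 + 6.8742*j^3 - 8.9903*j^2 - 1.2328*j + 0.8464)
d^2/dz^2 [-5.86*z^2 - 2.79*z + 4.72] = -11.7200000000000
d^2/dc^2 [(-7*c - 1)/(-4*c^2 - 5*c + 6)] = 2*((7*c + 1)*(8*c + 5)^2 - 3*(28*c + 13)*(4*c^2 + 5*c - 6))/(4*c^2 + 5*c - 6)^3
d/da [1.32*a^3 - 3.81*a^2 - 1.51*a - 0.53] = 3.96*a^2 - 7.62*a - 1.51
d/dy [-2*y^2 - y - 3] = -4*y - 1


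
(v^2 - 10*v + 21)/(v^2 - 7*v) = (v - 3)/v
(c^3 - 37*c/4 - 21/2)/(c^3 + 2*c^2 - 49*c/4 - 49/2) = (2*c + 3)/(2*c + 7)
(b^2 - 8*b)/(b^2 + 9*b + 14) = b*(b - 8)/(b^2 + 9*b + 14)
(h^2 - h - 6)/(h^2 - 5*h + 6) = (h + 2)/(h - 2)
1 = 1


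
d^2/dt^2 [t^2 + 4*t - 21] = 2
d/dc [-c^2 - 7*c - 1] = -2*c - 7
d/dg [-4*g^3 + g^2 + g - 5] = -12*g^2 + 2*g + 1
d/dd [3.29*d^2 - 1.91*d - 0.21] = 6.58*d - 1.91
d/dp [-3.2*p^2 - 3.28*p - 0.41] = -6.4*p - 3.28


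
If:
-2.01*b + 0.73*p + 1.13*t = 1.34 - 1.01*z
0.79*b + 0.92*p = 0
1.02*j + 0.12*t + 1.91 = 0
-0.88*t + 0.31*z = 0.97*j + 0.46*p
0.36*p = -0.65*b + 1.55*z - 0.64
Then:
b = 1.12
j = -2.25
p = -0.97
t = 3.22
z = 0.66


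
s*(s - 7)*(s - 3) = s^3 - 10*s^2 + 21*s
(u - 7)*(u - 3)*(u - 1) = u^3 - 11*u^2 + 31*u - 21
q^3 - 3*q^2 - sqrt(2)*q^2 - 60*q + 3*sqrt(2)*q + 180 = (q - 3)*(q - 6*sqrt(2))*(q + 5*sqrt(2))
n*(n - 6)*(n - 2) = n^3 - 8*n^2 + 12*n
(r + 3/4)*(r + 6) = r^2 + 27*r/4 + 9/2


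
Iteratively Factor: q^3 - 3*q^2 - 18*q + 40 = (q - 2)*(q^2 - q - 20) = (q - 2)*(q + 4)*(q - 5)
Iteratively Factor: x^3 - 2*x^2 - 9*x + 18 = (x - 2)*(x^2 - 9) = (x - 2)*(x + 3)*(x - 3)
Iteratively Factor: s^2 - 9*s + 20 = (s - 5)*(s - 4)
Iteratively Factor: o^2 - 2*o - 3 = (o + 1)*(o - 3)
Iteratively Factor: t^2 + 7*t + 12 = (t + 4)*(t + 3)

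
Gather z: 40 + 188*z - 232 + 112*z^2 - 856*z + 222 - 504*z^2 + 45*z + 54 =-392*z^2 - 623*z + 84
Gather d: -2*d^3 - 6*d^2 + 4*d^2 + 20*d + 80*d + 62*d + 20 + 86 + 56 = -2*d^3 - 2*d^2 + 162*d + 162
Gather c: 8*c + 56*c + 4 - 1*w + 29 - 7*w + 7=64*c - 8*w + 40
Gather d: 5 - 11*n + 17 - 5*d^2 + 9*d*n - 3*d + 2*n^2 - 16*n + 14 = -5*d^2 + d*(9*n - 3) + 2*n^2 - 27*n + 36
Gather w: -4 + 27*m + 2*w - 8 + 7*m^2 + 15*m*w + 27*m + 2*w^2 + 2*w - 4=7*m^2 + 54*m + 2*w^2 + w*(15*m + 4) - 16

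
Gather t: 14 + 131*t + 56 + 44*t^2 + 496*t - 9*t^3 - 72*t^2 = -9*t^3 - 28*t^2 + 627*t + 70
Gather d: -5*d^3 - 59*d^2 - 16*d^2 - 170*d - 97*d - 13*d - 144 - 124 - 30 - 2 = -5*d^3 - 75*d^2 - 280*d - 300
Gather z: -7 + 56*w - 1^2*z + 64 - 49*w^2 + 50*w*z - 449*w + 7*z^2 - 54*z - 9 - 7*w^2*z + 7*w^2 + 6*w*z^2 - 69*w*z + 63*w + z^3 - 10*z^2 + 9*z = -42*w^2 - 330*w + z^3 + z^2*(6*w - 3) + z*(-7*w^2 - 19*w - 46) + 48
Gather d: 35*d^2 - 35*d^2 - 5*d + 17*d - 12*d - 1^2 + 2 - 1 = 0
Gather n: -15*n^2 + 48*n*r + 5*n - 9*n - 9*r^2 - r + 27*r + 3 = -15*n^2 + n*(48*r - 4) - 9*r^2 + 26*r + 3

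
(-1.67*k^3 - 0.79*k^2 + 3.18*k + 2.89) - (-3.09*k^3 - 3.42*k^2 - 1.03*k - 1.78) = 1.42*k^3 + 2.63*k^2 + 4.21*k + 4.67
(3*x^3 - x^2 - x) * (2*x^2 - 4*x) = 6*x^5 - 14*x^4 + 2*x^3 + 4*x^2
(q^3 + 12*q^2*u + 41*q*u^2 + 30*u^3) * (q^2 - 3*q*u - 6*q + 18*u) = q^5 + 9*q^4*u - 6*q^4 + 5*q^3*u^2 - 54*q^3*u - 93*q^2*u^3 - 30*q^2*u^2 - 90*q*u^4 + 558*q*u^3 + 540*u^4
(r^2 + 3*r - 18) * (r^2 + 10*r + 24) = r^4 + 13*r^3 + 36*r^2 - 108*r - 432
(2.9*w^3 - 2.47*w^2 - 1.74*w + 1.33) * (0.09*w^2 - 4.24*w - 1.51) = 0.261*w^5 - 12.5183*w^4 + 5.9372*w^3 + 11.227*w^2 - 3.0118*w - 2.0083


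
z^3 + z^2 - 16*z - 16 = (z - 4)*(z + 1)*(z + 4)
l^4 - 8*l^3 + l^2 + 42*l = l*(l - 7)*(l - 3)*(l + 2)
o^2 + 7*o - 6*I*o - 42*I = (o + 7)*(o - 6*I)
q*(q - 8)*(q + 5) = q^3 - 3*q^2 - 40*q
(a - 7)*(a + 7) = a^2 - 49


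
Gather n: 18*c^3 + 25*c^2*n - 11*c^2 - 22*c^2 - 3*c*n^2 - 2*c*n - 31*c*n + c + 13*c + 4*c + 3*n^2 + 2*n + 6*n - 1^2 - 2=18*c^3 - 33*c^2 + 18*c + n^2*(3 - 3*c) + n*(25*c^2 - 33*c + 8) - 3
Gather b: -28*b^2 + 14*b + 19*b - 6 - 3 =-28*b^2 + 33*b - 9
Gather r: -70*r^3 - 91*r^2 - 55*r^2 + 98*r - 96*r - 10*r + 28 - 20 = -70*r^3 - 146*r^2 - 8*r + 8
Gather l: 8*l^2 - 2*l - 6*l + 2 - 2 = 8*l^2 - 8*l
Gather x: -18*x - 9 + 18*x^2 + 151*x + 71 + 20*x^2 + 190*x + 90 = 38*x^2 + 323*x + 152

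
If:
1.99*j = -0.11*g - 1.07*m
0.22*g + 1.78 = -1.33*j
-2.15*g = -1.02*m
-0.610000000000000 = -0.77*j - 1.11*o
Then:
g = 1.31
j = -1.55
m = 2.76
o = 1.63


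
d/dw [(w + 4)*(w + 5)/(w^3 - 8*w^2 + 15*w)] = (-w^4 - 18*w^3 + 27*w^2 + 320*w - 300)/(w^2*(w^4 - 16*w^3 + 94*w^2 - 240*w + 225))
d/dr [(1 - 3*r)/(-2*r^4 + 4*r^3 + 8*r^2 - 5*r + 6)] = (-18*r^4 + 32*r^3 + 12*r^2 - 16*r - 13)/(4*r^8 - 16*r^7 - 16*r^6 + 84*r^5 - 32*r^3 + 121*r^2 - 60*r + 36)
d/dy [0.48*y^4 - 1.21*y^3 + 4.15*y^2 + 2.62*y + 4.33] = 1.92*y^3 - 3.63*y^2 + 8.3*y + 2.62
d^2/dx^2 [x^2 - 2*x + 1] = 2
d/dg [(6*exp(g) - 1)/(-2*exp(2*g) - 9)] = (12*exp(2*g) - 4*exp(g) - 54)*exp(g)/(4*exp(4*g) + 36*exp(2*g) + 81)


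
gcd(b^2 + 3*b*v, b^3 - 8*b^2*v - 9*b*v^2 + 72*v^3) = b + 3*v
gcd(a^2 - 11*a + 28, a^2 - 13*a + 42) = a - 7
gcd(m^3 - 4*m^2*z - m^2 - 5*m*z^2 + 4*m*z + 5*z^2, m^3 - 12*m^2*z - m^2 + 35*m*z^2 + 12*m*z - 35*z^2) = -m^2 + 5*m*z + m - 5*z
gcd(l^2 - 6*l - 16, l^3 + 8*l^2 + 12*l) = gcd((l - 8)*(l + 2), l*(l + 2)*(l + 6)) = l + 2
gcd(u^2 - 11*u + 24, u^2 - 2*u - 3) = u - 3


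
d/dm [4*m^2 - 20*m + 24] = 8*m - 20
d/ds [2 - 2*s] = -2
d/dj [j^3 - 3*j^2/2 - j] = 3*j^2 - 3*j - 1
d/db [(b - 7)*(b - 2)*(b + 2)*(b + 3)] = 4*b^3 - 12*b^2 - 50*b + 16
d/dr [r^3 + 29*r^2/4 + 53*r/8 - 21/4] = 3*r^2 + 29*r/2 + 53/8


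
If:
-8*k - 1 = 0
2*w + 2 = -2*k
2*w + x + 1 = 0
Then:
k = -1/8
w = -7/8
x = 3/4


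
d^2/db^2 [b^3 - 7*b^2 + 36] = 6*b - 14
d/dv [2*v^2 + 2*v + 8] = 4*v + 2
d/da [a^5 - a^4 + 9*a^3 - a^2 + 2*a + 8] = 5*a^4 - 4*a^3 + 27*a^2 - 2*a + 2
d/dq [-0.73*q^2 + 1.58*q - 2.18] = 1.58 - 1.46*q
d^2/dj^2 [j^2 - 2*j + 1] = 2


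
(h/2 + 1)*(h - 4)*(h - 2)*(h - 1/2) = h^4/2 - 9*h^3/4 - h^2 + 9*h - 4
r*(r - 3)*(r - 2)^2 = r^4 - 7*r^3 + 16*r^2 - 12*r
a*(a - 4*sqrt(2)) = a^2 - 4*sqrt(2)*a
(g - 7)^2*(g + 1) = g^3 - 13*g^2 + 35*g + 49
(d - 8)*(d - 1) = d^2 - 9*d + 8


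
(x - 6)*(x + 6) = x^2 - 36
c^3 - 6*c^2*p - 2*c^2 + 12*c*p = c*(c - 2)*(c - 6*p)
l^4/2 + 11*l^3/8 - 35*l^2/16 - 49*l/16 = l*(l/2 + 1/2)*(l - 7/4)*(l + 7/2)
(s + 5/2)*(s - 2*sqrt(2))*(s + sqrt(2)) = s^3 - sqrt(2)*s^2 + 5*s^2/2 - 4*s - 5*sqrt(2)*s/2 - 10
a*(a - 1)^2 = a^3 - 2*a^2 + a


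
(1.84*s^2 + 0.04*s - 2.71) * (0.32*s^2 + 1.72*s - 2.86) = 0.5888*s^4 + 3.1776*s^3 - 6.0608*s^2 - 4.7756*s + 7.7506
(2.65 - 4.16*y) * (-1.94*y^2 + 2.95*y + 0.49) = 8.0704*y^3 - 17.413*y^2 + 5.7791*y + 1.2985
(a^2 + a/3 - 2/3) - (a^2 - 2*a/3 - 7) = a + 19/3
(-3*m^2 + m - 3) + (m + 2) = -3*m^2 + 2*m - 1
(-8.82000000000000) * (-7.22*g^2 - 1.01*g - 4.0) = 63.6804*g^2 + 8.9082*g + 35.28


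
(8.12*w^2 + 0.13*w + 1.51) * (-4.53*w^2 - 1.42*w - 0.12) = -36.7836*w^4 - 12.1193*w^3 - 7.9993*w^2 - 2.1598*w - 0.1812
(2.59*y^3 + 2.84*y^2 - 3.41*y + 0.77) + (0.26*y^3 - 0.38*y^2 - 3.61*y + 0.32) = 2.85*y^3 + 2.46*y^2 - 7.02*y + 1.09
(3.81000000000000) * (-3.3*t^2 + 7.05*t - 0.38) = -12.573*t^2 + 26.8605*t - 1.4478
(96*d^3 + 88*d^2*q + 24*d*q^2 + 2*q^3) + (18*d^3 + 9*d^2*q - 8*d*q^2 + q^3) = 114*d^3 + 97*d^2*q + 16*d*q^2 + 3*q^3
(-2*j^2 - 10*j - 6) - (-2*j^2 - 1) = -10*j - 5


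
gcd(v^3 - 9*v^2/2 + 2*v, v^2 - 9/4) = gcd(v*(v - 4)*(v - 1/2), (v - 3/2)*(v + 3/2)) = 1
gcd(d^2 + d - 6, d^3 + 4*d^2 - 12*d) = d - 2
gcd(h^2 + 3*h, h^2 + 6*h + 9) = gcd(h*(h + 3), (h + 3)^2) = h + 3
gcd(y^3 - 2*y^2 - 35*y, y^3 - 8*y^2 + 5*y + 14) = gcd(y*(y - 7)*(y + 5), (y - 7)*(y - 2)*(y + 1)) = y - 7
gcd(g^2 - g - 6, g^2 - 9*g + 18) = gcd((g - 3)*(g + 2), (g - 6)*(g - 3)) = g - 3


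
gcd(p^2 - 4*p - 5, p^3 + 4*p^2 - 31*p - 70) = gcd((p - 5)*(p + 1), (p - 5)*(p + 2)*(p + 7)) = p - 5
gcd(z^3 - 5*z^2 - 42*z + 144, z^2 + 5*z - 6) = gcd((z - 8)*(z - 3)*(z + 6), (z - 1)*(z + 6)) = z + 6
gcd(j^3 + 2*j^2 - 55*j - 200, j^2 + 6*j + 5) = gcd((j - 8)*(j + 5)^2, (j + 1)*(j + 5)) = j + 5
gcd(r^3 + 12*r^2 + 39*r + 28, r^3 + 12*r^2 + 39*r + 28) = r^3 + 12*r^2 + 39*r + 28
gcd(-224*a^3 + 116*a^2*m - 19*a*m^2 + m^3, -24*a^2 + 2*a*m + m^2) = 4*a - m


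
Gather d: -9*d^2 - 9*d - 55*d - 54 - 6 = -9*d^2 - 64*d - 60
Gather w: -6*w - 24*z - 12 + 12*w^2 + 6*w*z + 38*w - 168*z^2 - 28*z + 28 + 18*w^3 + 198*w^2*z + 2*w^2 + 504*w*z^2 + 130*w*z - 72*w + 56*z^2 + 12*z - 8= 18*w^3 + w^2*(198*z + 14) + w*(504*z^2 + 136*z - 40) - 112*z^2 - 40*z + 8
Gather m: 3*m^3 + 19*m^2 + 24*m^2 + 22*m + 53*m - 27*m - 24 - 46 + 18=3*m^3 + 43*m^2 + 48*m - 52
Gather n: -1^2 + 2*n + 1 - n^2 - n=-n^2 + n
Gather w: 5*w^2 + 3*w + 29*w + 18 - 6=5*w^2 + 32*w + 12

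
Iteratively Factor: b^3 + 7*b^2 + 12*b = (b + 4)*(b^2 + 3*b) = b*(b + 4)*(b + 3)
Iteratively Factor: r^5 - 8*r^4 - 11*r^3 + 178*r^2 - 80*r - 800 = (r + 4)*(r^4 - 12*r^3 + 37*r^2 + 30*r - 200) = (r - 5)*(r + 4)*(r^3 - 7*r^2 + 2*r + 40) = (r - 5)*(r + 2)*(r + 4)*(r^2 - 9*r + 20) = (r - 5)^2*(r + 2)*(r + 4)*(r - 4)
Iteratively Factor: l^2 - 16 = (l - 4)*(l + 4)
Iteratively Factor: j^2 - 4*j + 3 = (j - 1)*(j - 3)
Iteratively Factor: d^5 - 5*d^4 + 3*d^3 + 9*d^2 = (d - 3)*(d^4 - 2*d^3 - 3*d^2) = d*(d - 3)*(d^3 - 2*d^2 - 3*d) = d*(d - 3)^2*(d^2 + d) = d*(d - 3)^2*(d + 1)*(d)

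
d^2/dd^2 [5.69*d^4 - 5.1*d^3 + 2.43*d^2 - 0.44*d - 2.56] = 68.28*d^2 - 30.6*d + 4.86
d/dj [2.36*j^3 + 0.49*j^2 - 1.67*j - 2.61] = 7.08*j^2 + 0.98*j - 1.67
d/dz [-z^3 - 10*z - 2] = -3*z^2 - 10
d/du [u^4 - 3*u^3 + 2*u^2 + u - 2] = 4*u^3 - 9*u^2 + 4*u + 1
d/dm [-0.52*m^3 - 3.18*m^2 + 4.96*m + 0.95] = -1.56*m^2 - 6.36*m + 4.96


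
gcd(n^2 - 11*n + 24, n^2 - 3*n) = n - 3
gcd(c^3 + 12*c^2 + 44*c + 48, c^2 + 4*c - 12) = c + 6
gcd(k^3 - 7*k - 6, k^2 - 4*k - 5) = k + 1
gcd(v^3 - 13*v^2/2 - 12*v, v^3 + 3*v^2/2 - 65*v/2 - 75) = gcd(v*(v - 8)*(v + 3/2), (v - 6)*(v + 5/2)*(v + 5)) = 1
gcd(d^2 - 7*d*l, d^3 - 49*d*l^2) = d^2 - 7*d*l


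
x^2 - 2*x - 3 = (x - 3)*(x + 1)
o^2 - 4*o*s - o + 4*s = (o - 1)*(o - 4*s)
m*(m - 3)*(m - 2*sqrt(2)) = m^3 - 3*m^2 - 2*sqrt(2)*m^2 + 6*sqrt(2)*m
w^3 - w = w*(w - 1)*(w + 1)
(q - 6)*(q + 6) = q^2 - 36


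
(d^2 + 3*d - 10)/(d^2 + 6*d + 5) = (d - 2)/(d + 1)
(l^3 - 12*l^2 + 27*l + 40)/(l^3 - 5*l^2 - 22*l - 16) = (l - 5)/(l + 2)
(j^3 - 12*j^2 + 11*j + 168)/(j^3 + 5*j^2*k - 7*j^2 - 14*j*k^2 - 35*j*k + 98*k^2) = (j^2 - 5*j - 24)/(j^2 + 5*j*k - 14*k^2)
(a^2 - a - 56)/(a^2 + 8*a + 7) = (a - 8)/(a + 1)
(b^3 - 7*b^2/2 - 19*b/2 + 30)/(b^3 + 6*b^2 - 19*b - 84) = (b - 5/2)/(b + 7)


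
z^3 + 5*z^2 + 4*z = z*(z + 1)*(z + 4)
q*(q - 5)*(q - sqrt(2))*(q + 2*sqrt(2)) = q^4 - 5*q^3 + sqrt(2)*q^3 - 5*sqrt(2)*q^2 - 4*q^2 + 20*q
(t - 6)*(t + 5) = t^2 - t - 30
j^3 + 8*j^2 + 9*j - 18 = (j - 1)*(j + 3)*(j + 6)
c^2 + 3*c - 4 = (c - 1)*(c + 4)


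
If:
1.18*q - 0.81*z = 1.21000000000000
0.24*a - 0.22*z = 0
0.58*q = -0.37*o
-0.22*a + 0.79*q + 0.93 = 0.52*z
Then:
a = 8.89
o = -12.05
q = 7.68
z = 9.70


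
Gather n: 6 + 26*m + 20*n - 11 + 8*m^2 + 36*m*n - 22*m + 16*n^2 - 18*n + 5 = 8*m^2 + 4*m + 16*n^2 + n*(36*m + 2)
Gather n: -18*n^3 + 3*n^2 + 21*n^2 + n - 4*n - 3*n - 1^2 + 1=-18*n^3 + 24*n^2 - 6*n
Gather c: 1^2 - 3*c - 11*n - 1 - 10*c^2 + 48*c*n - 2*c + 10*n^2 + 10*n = -10*c^2 + c*(48*n - 5) + 10*n^2 - n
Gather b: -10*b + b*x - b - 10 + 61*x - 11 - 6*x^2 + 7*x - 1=b*(x - 11) - 6*x^2 + 68*x - 22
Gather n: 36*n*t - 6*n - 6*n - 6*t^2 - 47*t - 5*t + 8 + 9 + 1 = n*(36*t - 12) - 6*t^2 - 52*t + 18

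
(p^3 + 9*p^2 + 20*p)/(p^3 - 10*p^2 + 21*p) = (p^2 + 9*p + 20)/(p^2 - 10*p + 21)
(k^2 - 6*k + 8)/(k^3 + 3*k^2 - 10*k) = (k - 4)/(k*(k + 5))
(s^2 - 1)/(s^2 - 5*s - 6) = (s - 1)/(s - 6)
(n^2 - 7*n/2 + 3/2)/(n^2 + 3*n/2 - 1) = (n - 3)/(n + 2)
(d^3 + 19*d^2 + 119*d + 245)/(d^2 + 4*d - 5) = (d^2 + 14*d + 49)/(d - 1)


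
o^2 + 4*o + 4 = (o + 2)^2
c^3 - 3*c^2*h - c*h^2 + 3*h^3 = (c - 3*h)*(c - h)*(c + h)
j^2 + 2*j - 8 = (j - 2)*(j + 4)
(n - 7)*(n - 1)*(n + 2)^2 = n^4 - 4*n^3 - 21*n^2 - 4*n + 28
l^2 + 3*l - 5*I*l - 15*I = (l + 3)*(l - 5*I)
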